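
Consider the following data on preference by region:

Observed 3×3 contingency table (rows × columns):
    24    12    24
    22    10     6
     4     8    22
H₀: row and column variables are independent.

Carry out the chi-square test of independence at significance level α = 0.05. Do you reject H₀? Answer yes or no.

reject H₀: yes

Row totals [60, 38, 34], col totals [50, 30, 52], n=132
χ² = (24−22.73)²/22.73 + (12−13.64)²/13.64 + (24−23.64)²/23.64 + (22−14.39)²/14.39 + (10−8.64)²/8.64 + (6−14.97)²/14.97 + (4−12.88)²/12.88 + (8−7.73)²/7.73 + (22−13.39)²/13.39 = 21.5428
df = 4
p-value (upper-tail) = 0.00025
At α=0.05: p < α → reject H₀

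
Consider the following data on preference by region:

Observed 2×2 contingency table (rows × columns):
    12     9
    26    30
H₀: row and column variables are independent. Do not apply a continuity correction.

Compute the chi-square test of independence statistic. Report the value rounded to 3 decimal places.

Row totals [21, 56], col totals [38, 39], n=77
χ² = (12−10.36)²/10.36 + (9−10.64)²/10.64 + (26−27.64)²/27.64 + (30−28.36)²/28.36 = 0.7014
df = 1

test statistic = 0.701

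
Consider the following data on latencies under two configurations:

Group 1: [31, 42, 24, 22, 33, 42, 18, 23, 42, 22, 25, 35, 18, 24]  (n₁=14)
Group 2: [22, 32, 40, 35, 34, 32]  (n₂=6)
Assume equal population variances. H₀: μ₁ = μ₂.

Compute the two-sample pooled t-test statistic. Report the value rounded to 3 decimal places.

test statistic = -0.977

x̄₁=28.643, s₁=8.785, n₁=14
x̄₂=32.500, s₂=5.925, n₂=6
s_p² = [13·8.785² + 5·5.925²]/18 = 65.4841
SE = √(s_p²·(1/14+1/6)) = 3.9486
t = (28.643−32.500)/3.9486 = -0.9768
df = 18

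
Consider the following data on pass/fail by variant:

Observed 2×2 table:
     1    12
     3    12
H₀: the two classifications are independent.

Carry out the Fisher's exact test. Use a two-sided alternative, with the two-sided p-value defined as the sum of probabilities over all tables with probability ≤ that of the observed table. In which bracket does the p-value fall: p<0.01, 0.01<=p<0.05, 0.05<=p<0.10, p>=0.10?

Margins: r₁=13, r₂=15, c₁=4, c₂=24, n=28
p_obs = C(13,1)·C(15,3)/C(28,4); sum pmf over tables with pmf ≤ p_obs
p-value (two-sided) = 0.60000
→ bracket: p>=0.10

p-value bracket: p>=0.10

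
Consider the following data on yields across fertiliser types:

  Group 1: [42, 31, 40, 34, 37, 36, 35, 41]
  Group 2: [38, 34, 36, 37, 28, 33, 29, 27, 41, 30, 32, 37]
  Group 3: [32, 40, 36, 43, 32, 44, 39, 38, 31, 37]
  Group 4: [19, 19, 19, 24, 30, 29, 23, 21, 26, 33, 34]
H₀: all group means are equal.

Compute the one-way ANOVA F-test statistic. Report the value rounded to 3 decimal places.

test statistic = 14.791

Group means [37.00, 33.50, 37.20, 25.18], grand mean 32.854
SSB = Σnᵢ(x̄ᵢ−x̄)² = 978.886; SSW = ΣΣ(x−x̄ᵢ)² = 816.236
MSB = 978.886/3 = 326.2952; MSW = 816.236/37 = 22.0604
F = MSB/MSW = 14.7910
df = (3, 37)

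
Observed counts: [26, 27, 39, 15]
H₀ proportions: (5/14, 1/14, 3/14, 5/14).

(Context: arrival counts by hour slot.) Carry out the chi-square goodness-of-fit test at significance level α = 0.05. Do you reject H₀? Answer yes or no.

n = 107; E_i = n·p_i = [38.21, 7.64, 22.93, 38.21]
χ² = (26−38.21)²/38.21 + (27−7.64)²/7.64 + (39−22.93)²/22.93 + (15−38.21)²/38.21 = 78.2972
df = 3
p-value (upper-tail) = 0.00000
At α=0.05: p < α → reject H₀

reject H₀: yes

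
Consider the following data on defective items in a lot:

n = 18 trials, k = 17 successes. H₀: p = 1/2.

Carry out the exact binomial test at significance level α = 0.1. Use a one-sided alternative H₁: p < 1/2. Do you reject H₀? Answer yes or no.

Exact binomial: n=18, k=17, p₀=1/2=0.5000
P(X≤17) from Σ C(n,i)·p₀^i·(1−p₀)^(n−i)
p-value (one-sided, H₁ less) = 1.00000
At α=0.1: p ≥ α → fail to reject H₀

reject H₀: no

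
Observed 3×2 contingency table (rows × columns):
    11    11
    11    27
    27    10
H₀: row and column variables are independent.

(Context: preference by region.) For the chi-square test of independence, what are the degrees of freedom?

df = (r−1)(c−1) = (3−1)·(2−1) = 2

degrees of freedom = 2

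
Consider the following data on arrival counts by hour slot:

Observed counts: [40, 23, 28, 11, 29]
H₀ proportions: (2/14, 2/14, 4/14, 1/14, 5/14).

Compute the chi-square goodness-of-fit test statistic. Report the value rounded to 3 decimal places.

test statistic = 34.617

n = 131; E_i = n·p_i = [18.71, 18.71, 37.43, 9.36, 46.79]
χ² = (40−18.71)²/18.71 + (23−18.71)²/18.71 + (28−37.43)²/37.43 + (11−9.36)²/9.36 + (29−46.79)²/46.79 = 34.6168
df = 4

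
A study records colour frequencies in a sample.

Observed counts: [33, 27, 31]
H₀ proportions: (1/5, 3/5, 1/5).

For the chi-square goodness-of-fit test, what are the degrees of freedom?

degrees of freedom = 2

df = k − 1 = 3 − 1 = 2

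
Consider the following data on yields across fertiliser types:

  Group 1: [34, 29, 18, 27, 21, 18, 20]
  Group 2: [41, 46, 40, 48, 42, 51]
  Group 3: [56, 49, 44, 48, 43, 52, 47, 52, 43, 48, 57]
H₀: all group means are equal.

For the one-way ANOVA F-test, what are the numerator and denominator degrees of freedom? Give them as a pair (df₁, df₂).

k = 3 groups, N = 24 total
df = (k−1, N−k) = (3−1, 24−3) = (2, 21)

degrees of freedom = [2, 21]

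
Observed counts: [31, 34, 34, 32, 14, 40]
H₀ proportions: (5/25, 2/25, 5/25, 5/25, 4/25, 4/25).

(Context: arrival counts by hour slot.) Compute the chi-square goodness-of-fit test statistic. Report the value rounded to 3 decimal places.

n = 185; E_i = n·p_i = [37.00, 14.80, 37.00, 37.00, 29.60, 29.60]
χ² = (31−37.00)²/37.00 + (34−14.80)²/14.80 + (34−37.00)²/37.00 + (32−37.00)²/37.00 + (14−29.60)²/29.60 + (40−29.60)²/29.60 = 38.6757
df = 5

test statistic = 38.676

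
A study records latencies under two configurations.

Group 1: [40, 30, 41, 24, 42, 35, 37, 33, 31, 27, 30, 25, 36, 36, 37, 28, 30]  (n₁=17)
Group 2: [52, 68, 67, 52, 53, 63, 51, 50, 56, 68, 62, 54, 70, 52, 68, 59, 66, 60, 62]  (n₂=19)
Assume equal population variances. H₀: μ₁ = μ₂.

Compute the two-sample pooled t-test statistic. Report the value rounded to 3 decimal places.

test statistic = -12.625

x̄₁=33.059, s₁=5.505, n₁=17
x̄₂=59.632, s₂=6.938, n₂=19
s_p² = [16·5.505² + 18·6.938²]/34 = 39.7459
SE = √(s_p²·(1/17+1/19)) = 2.1047
t = (33.059−59.632)/2.1047 = -12.6253
df = 34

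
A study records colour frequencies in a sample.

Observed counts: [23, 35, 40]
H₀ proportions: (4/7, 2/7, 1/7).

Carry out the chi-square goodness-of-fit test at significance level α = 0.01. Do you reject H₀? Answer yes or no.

reject H₀: yes

n = 98; E_i = n·p_i = [56.00, 28.00, 14.00]
χ² = (23−56.00)²/56.00 + (35−28.00)²/28.00 + (40−14.00)²/14.00 = 69.4821
df = 2
p-value (upper-tail) = 0.00000
At α=0.01: p < α → reject H₀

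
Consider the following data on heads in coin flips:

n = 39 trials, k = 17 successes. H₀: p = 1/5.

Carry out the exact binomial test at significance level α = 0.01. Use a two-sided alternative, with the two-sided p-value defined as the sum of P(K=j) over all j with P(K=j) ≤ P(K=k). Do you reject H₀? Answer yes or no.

Exact binomial: n=39, k=17, p₀=1/5=0.2000
P(X=j) = C(n,j)·p₀^j·(1−p₀)^(n−j); p = Σ P(X=j) over j with P(X=j) ≤ P(X=17)
p-value (two-sided) = 0.00087
At α=0.01: p < α → reject H₀

reject H₀: yes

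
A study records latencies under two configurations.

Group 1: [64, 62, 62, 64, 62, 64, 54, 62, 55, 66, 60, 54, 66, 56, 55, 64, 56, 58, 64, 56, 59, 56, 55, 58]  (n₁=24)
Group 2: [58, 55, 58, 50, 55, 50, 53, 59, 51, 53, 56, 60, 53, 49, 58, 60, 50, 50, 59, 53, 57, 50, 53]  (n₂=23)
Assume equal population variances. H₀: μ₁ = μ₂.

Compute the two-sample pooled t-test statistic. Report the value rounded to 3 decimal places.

x̄₁=59.667, s₁=4.093, n₁=24
x̄₂=54.348, s₂=3.700, n₂=23
s_p² = [23·4.093² + 22·3.700²]/45 = 15.2567
SE = √(s_p²·(1/24+1/23)) = 1.1397
t = (59.667−54.348)/1.1397 = 4.6667
df = 45

test statistic = 4.667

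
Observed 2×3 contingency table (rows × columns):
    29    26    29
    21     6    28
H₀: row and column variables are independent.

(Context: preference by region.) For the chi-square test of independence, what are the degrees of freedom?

degrees of freedom = 2

df = (r−1)(c−1) = (2−1)·(3−1) = 2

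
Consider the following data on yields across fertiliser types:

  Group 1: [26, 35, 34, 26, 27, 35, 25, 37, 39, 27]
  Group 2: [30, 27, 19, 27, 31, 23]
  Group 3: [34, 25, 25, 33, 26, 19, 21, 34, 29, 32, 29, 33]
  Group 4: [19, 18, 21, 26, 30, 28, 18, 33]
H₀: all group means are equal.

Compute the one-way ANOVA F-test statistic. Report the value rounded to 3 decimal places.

test statistic = 2.822

Group means [31.10, 26.17, 28.33, 24.12], grand mean 27.806
SSB = Σnᵢ(x̄ᵢ−x̄)² = 236.364; SSW = ΣΣ(x−x̄ᵢ)² = 893.275
MSB = 236.364/3 = 78.7880; MSW = 893.275/32 = 27.9148
F = MSB/MSW = 2.8224
df = (3, 32)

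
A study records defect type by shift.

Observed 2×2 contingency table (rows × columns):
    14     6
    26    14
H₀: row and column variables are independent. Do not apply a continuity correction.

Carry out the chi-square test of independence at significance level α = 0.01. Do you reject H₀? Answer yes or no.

Row totals [20, 40], col totals [40, 20], n=60
χ² = (14−13.33)²/13.33 + (6−6.67)²/6.67 + (26−26.67)²/26.67 + (14−13.33)²/13.33 = 0.1500
df = 1
p-value (upper-tail) = 0.69854
At α=0.01: p ≥ α → fail to reject H₀

reject H₀: no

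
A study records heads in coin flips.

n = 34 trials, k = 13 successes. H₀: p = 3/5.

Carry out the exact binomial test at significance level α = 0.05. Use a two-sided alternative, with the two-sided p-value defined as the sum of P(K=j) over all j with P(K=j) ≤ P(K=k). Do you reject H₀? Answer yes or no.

reject H₀: yes

Exact binomial: n=34, k=13, p₀=3/5=0.6000
P(X=j) = C(n,j)·p₀^j·(1−p₀)^(n−j); p = Σ P(X=j) over j with P(X=j) ≤ P(X=13)
p-value (two-sided) = 0.01321
At α=0.05: p < α → reject H₀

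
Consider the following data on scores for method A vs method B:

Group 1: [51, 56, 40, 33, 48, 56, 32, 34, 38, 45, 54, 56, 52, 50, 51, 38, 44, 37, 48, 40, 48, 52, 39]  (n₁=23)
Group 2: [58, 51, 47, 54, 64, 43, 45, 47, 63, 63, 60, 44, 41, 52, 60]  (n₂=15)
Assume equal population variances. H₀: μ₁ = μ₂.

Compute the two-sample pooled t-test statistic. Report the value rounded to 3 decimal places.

x̄₁=45.304, s₁=7.824, n₁=23
x̄₂=52.800, s₂=8.064, n₂=15
s_p² = [22·7.824² + 14·8.064²]/36 = 62.7019
SE = √(s_p²·(1/23+1/15)) = 2.6280
t = (45.304−52.800)/2.6280 = -2.8522
df = 36

test statistic = -2.852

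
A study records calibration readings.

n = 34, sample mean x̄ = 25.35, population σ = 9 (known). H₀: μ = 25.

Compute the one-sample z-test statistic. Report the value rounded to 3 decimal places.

test statistic = 0.227

SE = σ/√n = 9/√34 = 1.5435
z = (x̄−μ₀)/SE = (25.35−25)/1.5435 = 0.2268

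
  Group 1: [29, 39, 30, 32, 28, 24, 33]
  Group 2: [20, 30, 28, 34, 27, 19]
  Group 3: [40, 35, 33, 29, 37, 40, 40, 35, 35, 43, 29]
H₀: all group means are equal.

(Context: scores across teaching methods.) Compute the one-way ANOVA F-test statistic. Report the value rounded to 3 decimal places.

test statistic = 7.847

Group means [30.71, 26.33, 36.00], grand mean 32.042
SSB = Σnᵢ(x̄ᵢ−x̄)² = 380.196; SSW = ΣΣ(x−x̄ᵢ)² = 508.762
MSB = 380.196/2 = 190.0982; MSW = 508.762/21 = 24.2268
F = MSB/MSW = 7.8466
df = (2, 21)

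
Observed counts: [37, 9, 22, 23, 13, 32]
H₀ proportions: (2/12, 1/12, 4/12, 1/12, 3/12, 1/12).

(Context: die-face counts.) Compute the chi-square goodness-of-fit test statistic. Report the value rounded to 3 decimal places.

n = 136; E_i = n·p_i = [22.67, 11.33, 45.33, 11.33, 34.00, 11.33]
χ² = (37−22.67)²/22.67 + (9−11.33)²/11.33 + (22−45.33)²/45.33 + (23−11.33)²/11.33 + (13−34.00)²/34.00 + (32−11.33)²/11.33 = 84.2206
df = 5

test statistic = 84.221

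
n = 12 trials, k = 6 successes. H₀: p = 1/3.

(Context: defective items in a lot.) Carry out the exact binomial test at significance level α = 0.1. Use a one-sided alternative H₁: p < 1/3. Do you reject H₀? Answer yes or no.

reject H₀: no

Exact binomial: n=12, k=6, p₀=1/3=0.3333
P(X≤6) from Σ C(n,i)·p₀^i·(1−p₀)^(n−i)
p-value (one-sided, H₁ less) = 0.93355
At α=0.1: p ≥ α → fail to reject H₀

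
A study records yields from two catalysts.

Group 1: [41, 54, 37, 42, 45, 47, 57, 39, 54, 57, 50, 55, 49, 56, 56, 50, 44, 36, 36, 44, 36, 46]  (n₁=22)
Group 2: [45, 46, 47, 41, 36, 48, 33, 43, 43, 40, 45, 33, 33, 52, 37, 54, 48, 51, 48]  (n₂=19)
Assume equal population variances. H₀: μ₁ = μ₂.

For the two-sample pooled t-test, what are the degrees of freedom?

df = n₁ + n₂ − 2 = 22 + 19 − 2 = 39

degrees of freedom = 39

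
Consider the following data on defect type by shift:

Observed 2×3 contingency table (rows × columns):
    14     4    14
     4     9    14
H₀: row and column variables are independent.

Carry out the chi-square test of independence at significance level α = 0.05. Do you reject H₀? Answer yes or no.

reject H₀: yes

Row totals [32, 27], col totals [18, 13, 28], n=59
χ² = (14−9.76)²/9.76 + (4−7.05)²/7.05 + (14−15.19)²/15.19 + (4−8.24)²/8.24 + (9−5.95)²/5.95 + (14−12.81)²/12.81 = 7.1059
df = 2
p-value (upper-tail) = 0.02864
At α=0.05: p < α → reject H₀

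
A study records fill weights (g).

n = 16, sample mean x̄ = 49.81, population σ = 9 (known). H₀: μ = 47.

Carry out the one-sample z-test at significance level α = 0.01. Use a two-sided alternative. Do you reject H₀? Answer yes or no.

SE = σ/√n = 9/√16 = 2.2500
z = (x̄−μ₀)/SE = (49.81−47)/2.2500 = 1.2489
p-value (two-sided) = 0.21171
At α=0.01: p ≥ α → fail to reject H₀

reject H₀: no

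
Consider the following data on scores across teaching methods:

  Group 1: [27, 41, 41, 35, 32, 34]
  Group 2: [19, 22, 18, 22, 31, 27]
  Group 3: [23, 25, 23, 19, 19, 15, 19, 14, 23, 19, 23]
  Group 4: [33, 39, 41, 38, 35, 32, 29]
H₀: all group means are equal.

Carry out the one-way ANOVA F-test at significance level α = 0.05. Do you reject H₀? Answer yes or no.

reject H₀: yes

Group means [35.00, 23.17, 20.18, 35.29], grand mean 27.267
SSB = Σnᵢ(x̄ᵢ−x̄)² = 1461.968; SSW = ΣΣ(x−x̄ᵢ)² = 503.898
MSB = 1461.968/3 = 487.3228; MSW = 503.898/26 = 19.3807
F = MSB/MSW = 25.1447
df = (3, 26)
p-value (upper-tail) = 0.00000
At α=0.05: p < α → reject H₀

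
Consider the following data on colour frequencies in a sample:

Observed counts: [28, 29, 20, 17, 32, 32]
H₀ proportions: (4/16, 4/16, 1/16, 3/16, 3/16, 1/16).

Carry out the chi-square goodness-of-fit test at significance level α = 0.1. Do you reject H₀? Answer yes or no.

n = 158; E_i = n·p_i = [39.50, 39.50, 9.88, 29.62, 29.62, 9.88]
χ² = (28−39.50)²/39.50 + (29−39.50)²/39.50 + (20−9.88)²/9.88 + (17−29.62)²/29.62 + (32−29.62)²/29.62 + (32−9.88)²/9.88 = 71.6624
df = 5
p-value (upper-tail) = 0.00000
At α=0.1: p < α → reject H₀

reject H₀: yes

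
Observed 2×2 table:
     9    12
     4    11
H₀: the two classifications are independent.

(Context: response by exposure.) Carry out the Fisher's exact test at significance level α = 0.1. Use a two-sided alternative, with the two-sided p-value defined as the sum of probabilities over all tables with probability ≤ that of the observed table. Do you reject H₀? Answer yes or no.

Margins: r₁=21, r₂=15, c₁=13, c₂=23, n=36
p_obs = C(21,9)·C(15,4)/C(36,13); sum pmf over tables with pmf ≤ p_obs
p-value (two-sided) = 0.48370
At α=0.1: p ≥ α → fail to reject H₀

reject H₀: no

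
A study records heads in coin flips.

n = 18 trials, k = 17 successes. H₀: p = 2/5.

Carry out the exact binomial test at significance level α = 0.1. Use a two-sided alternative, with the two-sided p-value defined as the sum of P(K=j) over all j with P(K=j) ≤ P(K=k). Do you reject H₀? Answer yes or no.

reject H₀: yes

Exact binomial: n=18, k=17, p₀=2/5=0.4000
P(X=j) = C(n,j)·p₀^j·(1−p₀)^(n−j); p = Σ P(X=j) over j with P(X=j) ≤ P(X=17)
p-value (two-sided) = 0.00000
At α=0.1: p < α → reject H₀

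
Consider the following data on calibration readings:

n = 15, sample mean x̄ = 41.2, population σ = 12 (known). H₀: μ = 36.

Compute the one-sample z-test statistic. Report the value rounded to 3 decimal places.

test statistic = 1.678

SE = σ/√n = 12/√15 = 3.0984
z = (x̄−μ₀)/SE = (41.2−36)/3.0984 = 1.6783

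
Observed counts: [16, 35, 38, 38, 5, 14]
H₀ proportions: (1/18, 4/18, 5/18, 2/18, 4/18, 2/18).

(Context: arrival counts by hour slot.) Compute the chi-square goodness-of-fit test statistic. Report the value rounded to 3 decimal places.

test statistic = 60.790

n = 146; E_i = n·p_i = [8.11, 32.44, 40.56, 16.22, 32.44, 16.22]
χ² = (16−8.11)²/8.11 + (35−32.44)²/32.44 + (38−40.56)²/40.56 + (38−16.22)²/16.22 + (5−32.44)²/32.44 + (14−16.22)²/16.22 = 60.7904
df = 5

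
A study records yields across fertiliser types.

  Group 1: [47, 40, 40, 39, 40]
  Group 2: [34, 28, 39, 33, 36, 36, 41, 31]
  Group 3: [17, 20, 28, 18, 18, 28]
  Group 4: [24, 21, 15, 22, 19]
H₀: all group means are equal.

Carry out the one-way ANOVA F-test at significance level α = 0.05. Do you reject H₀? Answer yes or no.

reject H₀: yes

Group means [41.20, 34.75, 21.50, 20.20], grand mean 29.750
SSB = Σnᵢ(x̄ᵢ−x̄)² = 1719.900; SSW = ΣΣ(x−x̄ᵢ)² = 344.600
MSB = 1719.900/3 = 573.3000; MSW = 344.600/20 = 17.2300
F = MSB/MSW = 33.2734
df = (3, 20)
p-value (upper-tail) = 0.00000
At α=0.05: p < α → reject H₀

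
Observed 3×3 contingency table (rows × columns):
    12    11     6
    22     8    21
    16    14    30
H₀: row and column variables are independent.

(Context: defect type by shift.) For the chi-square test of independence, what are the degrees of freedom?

df = (r−1)(c−1) = (3−1)·(3−1) = 4

degrees of freedom = 4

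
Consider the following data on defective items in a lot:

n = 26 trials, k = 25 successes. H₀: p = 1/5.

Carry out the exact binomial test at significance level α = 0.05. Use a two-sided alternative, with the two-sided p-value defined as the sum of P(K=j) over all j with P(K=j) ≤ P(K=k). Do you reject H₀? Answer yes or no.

reject H₀: yes

Exact binomial: n=26, k=25, p₀=1/5=0.2000
P(X=j) = C(n,j)·p₀^j·(1−p₀)^(n−j); p = Σ P(X=j) over j with P(X=j) ≤ P(X=25)
p-value (two-sided) = 0.00000
At α=0.05: p < α → reject H₀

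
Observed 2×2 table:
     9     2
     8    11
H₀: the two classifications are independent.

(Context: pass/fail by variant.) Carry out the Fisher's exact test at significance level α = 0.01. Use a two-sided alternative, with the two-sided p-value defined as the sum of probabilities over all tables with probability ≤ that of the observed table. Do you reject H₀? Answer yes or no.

Margins: r₁=11, r₂=19, c₁=17, c₂=13, n=30
p_obs = C(11,9)·C(19,8)/C(30,17); sum pmf over tables with pmf ≤ p_obs
p-value (two-sided) = 0.05746
At α=0.01: p ≥ α → fail to reject H₀

reject H₀: no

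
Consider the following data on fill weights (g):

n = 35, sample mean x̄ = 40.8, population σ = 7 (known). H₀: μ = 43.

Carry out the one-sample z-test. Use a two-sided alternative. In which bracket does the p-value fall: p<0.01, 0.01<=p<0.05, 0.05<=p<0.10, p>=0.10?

SE = σ/√n = 7/√35 = 1.1832
z = (x̄−μ₀)/SE = (40.8−43)/1.1832 = -1.8593
p-value (two-sided) = 0.06298
→ bracket: 0.05<=p<0.10

p-value bracket: 0.05<=p<0.10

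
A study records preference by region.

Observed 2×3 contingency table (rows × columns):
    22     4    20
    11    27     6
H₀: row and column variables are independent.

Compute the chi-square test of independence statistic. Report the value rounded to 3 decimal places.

Row totals [46, 44], col totals [33, 31, 26], n=90
χ² = (22−16.87)²/16.87 + (4−15.84)²/15.84 + (20−13.29)²/13.29 + (11−16.13)²/16.13 + (27−15.16)²/15.16 + (6−12.71)²/12.71 = 28.2391
df = 2

test statistic = 28.239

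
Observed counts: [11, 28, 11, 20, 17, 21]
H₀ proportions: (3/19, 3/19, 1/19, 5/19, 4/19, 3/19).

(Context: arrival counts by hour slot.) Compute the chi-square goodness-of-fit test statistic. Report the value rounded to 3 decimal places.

n = 108; E_i = n·p_i = [17.05, 17.05, 5.68, 28.42, 22.74, 17.05]
χ² = (11−17.05)²/17.05 + (28−17.05)²/17.05 + (11−5.68)²/5.68 + (20−28.42)²/28.42 + (17−22.74)²/22.74 + (21−17.05)²/17.05 = 19.0039
df = 5

test statistic = 19.004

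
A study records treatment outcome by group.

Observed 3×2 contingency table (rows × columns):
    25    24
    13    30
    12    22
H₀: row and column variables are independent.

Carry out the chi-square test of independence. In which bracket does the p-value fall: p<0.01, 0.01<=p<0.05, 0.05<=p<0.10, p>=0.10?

Row totals [49, 43, 34], col totals [50, 76], n=126
χ² = (25−19.44)²/19.44 + (24−29.56)²/29.56 + (13−17.06)²/17.06 + (30−25.94)²/25.94 + (12−13.49)²/13.49 + (22−20.51)²/20.51 = 4.5094
df = 2
p-value (upper-tail) = 0.10490
→ bracket: p>=0.10

p-value bracket: p>=0.10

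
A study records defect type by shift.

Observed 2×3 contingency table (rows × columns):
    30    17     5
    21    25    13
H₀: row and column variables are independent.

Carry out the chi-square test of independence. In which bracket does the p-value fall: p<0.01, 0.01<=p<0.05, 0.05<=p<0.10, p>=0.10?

Row totals [52, 59], col totals [51, 42, 18], n=111
χ² = (30−23.89)²/23.89 + (17−19.68)²/19.68 + (5−8.43)²/8.43 + (21−27.11)²/27.11 + (25−22.32)²/22.32 + (13−9.57)²/9.57 = 6.2510
df = 2
p-value (upper-tail) = 0.04391
→ bracket: 0.01<=p<0.05

p-value bracket: 0.01<=p<0.05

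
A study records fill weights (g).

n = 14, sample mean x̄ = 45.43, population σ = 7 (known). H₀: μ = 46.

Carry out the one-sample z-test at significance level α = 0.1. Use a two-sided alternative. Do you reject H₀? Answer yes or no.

SE = σ/√n = 7/√14 = 1.8708
z = (x̄−μ₀)/SE = (45.43−46)/1.8708 = -0.3047
p-value (two-sided) = 0.76061
At α=0.1: p ≥ α → fail to reject H₀

reject H₀: no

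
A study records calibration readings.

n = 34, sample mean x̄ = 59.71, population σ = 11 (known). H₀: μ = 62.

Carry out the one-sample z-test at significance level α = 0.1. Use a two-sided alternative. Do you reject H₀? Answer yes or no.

reject H₀: no

SE = σ/√n = 11/√34 = 1.8865
z = (x̄−μ₀)/SE = (59.71−62)/1.8865 = -1.2139
p-value (two-sided) = 0.22479
At α=0.1: p ≥ α → fail to reject H₀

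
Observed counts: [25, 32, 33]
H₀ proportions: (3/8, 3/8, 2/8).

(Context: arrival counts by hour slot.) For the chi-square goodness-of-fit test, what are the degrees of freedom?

degrees of freedom = 2

df = k − 1 = 3 − 1 = 2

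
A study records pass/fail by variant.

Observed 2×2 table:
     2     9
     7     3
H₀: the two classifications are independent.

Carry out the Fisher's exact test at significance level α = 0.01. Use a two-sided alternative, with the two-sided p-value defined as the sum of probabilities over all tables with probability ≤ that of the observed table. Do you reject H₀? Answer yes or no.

reject H₀: no

Margins: r₁=11, r₂=10, c₁=9, c₂=12, n=21
p_obs = C(11,2)·C(10,7)/C(21,9); sum pmf over tables with pmf ≤ p_obs
p-value (two-sided) = 0.02997
At α=0.01: p ≥ α → fail to reject H₀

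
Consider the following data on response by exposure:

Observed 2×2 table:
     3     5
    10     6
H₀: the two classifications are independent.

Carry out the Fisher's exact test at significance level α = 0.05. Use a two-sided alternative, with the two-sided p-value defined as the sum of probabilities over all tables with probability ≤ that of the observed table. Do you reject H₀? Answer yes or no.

reject H₀: no

Margins: r₁=8, r₂=16, c₁=13, c₂=11, n=24
p_obs = C(8,3)·C(16,10)/C(24,13); sum pmf over tables with pmf ≤ p_obs
p-value (two-sided) = 0.39045
At α=0.05: p ≥ α → fail to reject H₀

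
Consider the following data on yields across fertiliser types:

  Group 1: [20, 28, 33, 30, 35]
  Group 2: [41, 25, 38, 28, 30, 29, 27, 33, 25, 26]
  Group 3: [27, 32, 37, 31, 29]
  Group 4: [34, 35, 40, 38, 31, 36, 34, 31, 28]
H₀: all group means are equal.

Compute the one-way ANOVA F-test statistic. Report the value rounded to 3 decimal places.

Group means [29.20, 30.20, 31.20, 34.11], grand mean 31.414
SSB = Σnᵢ(x̄ᵢ−x̄)² = 104.946; SSW = ΣΣ(x−x̄ᵢ)² = 576.089
MSB = 104.946/3 = 34.9819; MSW = 576.089/25 = 23.0436
F = MSB/MSW = 1.5181
df = (3, 25)

test statistic = 1.518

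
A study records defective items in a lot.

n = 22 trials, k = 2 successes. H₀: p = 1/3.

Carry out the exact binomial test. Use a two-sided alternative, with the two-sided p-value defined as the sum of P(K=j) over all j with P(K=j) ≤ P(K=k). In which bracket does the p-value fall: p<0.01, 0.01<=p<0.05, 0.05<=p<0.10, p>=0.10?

Exact binomial: n=22, k=2, p₀=1/3=0.3333
P(X=j) = C(n,j)·p₀^j·(1−p₀)^(n−j); p = Σ P(X=j) over j with P(X=j) ≤ P(X=2)
p-value (two-sided) = 0.01281
→ bracket: 0.01<=p<0.05

p-value bracket: 0.01<=p<0.05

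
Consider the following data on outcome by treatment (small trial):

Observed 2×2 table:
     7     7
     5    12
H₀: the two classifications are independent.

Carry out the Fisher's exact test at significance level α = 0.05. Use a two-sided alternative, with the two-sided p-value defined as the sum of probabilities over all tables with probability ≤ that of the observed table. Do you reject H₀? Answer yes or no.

Margins: r₁=14, r₂=17, c₁=12, c₂=19, n=31
p_obs = C(14,7)·C(17,5)/C(31,12); sum pmf over tables with pmf ≤ p_obs
p-value (two-sided) = 0.28831
At α=0.05: p ≥ α → fail to reject H₀

reject H₀: no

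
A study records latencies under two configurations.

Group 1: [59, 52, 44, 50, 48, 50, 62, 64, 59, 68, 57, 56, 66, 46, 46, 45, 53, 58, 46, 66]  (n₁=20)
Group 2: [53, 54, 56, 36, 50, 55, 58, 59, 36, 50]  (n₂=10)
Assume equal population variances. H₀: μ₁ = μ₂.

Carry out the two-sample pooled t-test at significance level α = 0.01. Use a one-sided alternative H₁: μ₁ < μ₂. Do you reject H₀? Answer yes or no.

x̄₁=54.750, s₁=7.820, n₁=20
x̄₂=50.700, s₂=8.287, n₂=10
s_p² = [19·7.820² + 9·8.287²]/28 = 63.5661
SE = √(s_p²·(1/20+1/10)) = 3.0879
t = (54.750−50.700)/3.0879 = 1.3116
df = 28
p-value (one-sided, H₁ less) = 0.89984
At α=0.01: p ≥ α → fail to reject H₀

reject H₀: no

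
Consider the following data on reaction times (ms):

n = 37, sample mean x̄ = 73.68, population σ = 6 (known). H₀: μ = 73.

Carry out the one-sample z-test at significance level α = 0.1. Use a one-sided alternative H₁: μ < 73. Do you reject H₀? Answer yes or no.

SE = σ/√n = 6/√37 = 0.9864
z = (x̄−μ₀)/SE = (73.68−73)/0.9864 = 0.6894
p-value (one-sided, H₁ less) = 0.75471
At α=0.1: p ≥ α → fail to reject H₀

reject H₀: no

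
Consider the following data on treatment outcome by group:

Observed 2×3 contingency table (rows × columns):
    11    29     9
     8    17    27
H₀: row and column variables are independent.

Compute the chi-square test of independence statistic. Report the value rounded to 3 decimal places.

test statistic = 12.526

Row totals [49, 52], col totals [19, 46, 36], n=101
χ² = (11−9.22)²/9.22 + (29−22.32)²/22.32 + (9−17.47)²/17.47 + (8−9.78)²/9.78 + (17−23.68)²/23.68 + (27−18.53)²/18.53 = 12.5261
df = 2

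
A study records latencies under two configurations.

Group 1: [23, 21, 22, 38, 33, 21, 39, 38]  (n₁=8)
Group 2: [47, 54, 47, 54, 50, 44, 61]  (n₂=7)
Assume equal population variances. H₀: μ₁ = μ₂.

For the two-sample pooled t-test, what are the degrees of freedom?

degrees of freedom = 13

df = n₁ + n₂ − 2 = 8 + 7 − 2 = 13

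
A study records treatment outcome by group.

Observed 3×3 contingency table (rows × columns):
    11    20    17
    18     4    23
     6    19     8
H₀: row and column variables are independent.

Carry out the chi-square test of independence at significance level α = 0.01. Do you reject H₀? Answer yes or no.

Row totals [48, 45, 33], col totals [35, 43, 48], n=126
χ² = (11−13.33)²/13.33 + (20−16.38)²/16.38 + (17−18.29)²/18.29 + (18−12.50)²/12.50 + (4−15.36)²/15.36 + (23−17.14)²/17.14 + (6−9.17)²/9.17 + (19−11.26)²/11.26 + (8−12.57)²/12.57 = 22.1916
df = 4
p-value (upper-tail) = 0.00018
At α=0.01: p < α → reject H₀

reject H₀: yes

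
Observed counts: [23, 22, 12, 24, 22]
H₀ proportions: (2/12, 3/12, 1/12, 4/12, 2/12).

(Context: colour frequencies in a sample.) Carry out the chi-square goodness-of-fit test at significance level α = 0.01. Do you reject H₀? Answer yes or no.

reject H₀: no

n = 103; E_i = n·p_i = [17.17, 25.75, 8.58, 34.33, 17.17]
χ² = (23−17.17)²/17.17 + (22−25.75)²/25.75 + (12−8.58)²/8.58 + (24−34.33)²/34.33 + (22−17.17)²/17.17 = 8.3592
df = 4
p-value (upper-tail) = 0.07927
At α=0.01: p ≥ α → fail to reject H₀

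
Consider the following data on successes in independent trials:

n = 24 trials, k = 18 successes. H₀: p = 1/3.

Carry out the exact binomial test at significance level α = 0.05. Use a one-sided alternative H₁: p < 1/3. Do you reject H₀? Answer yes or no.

Exact binomial: n=24, k=18, p₀=1/3=0.3333
P(X≤18) from Σ C(n,i)·p₀^i·(1−p₀)^(n−i)
p-value (one-sided, H₁ less) = 0.99999
At α=0.05: p ≥ α → fail to reject H₀

reject H₀: no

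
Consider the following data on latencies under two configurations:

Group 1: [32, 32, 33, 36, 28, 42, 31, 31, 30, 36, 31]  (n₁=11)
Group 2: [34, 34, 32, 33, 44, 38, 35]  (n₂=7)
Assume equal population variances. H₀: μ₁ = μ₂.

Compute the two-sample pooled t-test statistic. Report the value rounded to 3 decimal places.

test statistic = -1.473

x̄₁=32.909, s₁=3.833, n₁=11
x̄₂=35.714, s₂=4.112, n₂=7
s_p² = [10·3.833² + 6·4.112²]/16 = 15.5211
SE = √(s_p²·(1/11+1/7)) = 1.9048
t = (32.909−35.714)/1.9048 = -1.4727
df = 16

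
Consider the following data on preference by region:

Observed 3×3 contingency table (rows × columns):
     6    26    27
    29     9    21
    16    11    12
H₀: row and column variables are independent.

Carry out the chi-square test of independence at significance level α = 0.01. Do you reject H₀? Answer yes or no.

reject H₀: yes

Row totals [59, 59, 39], col totals [51, 46, 60], n=157
χ² = (6−19.17)²/19.17 + (26−17.29)²/17.29 + (27−22.55)²/22.55 + (29−19.17)²/19.17 + (9−17.29)²/17.29 + (21−22.55)²/22.55 + (16−12.67)²/12.67 + (11−11.43)²/11.43 + (12−14.90)²/14.90 = 24.8978
df = 4
p-value (upper-tail) = 0.00005
At α=0.01: p < α → reject H₀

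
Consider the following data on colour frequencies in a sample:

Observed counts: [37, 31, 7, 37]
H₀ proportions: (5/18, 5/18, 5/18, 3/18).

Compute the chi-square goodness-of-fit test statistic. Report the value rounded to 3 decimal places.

test statistic = 37.807

n = 112; E_i = n·p_i = [31.11, 31.11, 31.11, 18.67]
χ² = (37−31.11)²/31.11 + (31−31.11)²/31.11 + (7−31.11)²/31.11 + (37−18.67)²/18.67 = 37.8071
df = 3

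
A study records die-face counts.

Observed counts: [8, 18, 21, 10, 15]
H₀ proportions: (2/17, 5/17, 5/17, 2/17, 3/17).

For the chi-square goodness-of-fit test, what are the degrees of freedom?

df = k − 1 = 5 − 1 = 4

degrees of freedom = 4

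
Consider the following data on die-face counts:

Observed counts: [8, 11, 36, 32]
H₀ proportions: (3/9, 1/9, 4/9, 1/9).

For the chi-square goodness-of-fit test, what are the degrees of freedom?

degrees of freedom = 3

df = k − 1 = 4 − 1 = 3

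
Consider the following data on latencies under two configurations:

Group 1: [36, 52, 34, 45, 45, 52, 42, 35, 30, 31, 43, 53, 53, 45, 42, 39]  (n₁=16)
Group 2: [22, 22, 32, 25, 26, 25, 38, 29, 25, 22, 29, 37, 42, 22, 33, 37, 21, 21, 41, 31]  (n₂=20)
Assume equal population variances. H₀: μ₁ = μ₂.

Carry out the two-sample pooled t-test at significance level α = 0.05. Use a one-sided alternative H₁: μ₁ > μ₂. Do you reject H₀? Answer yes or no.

reject H₀: yes

x̄₁=42.312, s₁=7.709, n₁=16
x̄₂=29.000, s₂=7.004, n₂=20
s_p² = [15·7.709² + 19·7.004²]/34 = 53.6305
SE = √(s_p²·(1/16+1/20)) = 2.4563
t = (42.312−29.000)/2.4563 = 5.4197
df = 34
p-value (one-sided, H₁ greater) = 0.00000
At α=0.05: p < α → reject H₀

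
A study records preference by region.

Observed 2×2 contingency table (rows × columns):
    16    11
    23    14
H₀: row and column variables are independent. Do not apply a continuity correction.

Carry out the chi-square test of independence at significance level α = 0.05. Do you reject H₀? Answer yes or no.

Row totals [27, 37], col totals [39, 25], n=64
χ² = (16−16.45)²/16.45 + (11−10.55)²/10.55 + (23−22.55)²/22.55 + (14−14.45)²/14.45 = 0.0553
df = 1
p-value (upper-tail) = 0.81415
At α=0.05: p ≥ α → fail to reject H₀

reject H₀: no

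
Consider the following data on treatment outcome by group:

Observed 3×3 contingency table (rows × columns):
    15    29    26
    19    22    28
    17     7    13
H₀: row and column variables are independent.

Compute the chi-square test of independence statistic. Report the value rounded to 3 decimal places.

test statistic = 9.077

Row totals [70, 69, 37], col totals [51, 58, 67], n=176
χ² = (15−20.28)²/20.28 + (29−23.07)²/23.07 + (26−26.65)²/26.65 + (19−19.99)²/19.99 + (22−22.74)²/22.74 + (28−26.27)²/26.27 + (17−10.72)²/10.72 + (7−12.19)²/12.19 + (13−14.09)²/14.09 = 9.0773
df = 4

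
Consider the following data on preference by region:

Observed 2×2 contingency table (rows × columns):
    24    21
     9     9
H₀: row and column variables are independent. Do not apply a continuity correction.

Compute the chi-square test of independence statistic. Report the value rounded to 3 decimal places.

test statistic = 0.057

Row totals [45, 18], col totals [33, 30], n=63
χ² = (24−23.57)²/23.57 + (21−21.43)²/21.43 + (9−9.43)²/9.43 + (9−8.57)²/8.57 = 0.0573
df = 1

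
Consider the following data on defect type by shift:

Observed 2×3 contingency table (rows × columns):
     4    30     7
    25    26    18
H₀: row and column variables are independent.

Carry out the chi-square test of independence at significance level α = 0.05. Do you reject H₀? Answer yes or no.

reject H₀: yes

Row totals [41, 69], col totals [29, 56, 25], n=110
χ² = (4−10.81)²/10.81 + (30−20.87)²/20.87 + (7−9.32)²/9.32 + (25−18.19)²/18.19 + (26−35.13)²/35.13 + (18−15.68)²/15.68 = 14.1202
df = 2
p-value (upper-tail) = 0.00086
At α=0.05: p < α → reject H₀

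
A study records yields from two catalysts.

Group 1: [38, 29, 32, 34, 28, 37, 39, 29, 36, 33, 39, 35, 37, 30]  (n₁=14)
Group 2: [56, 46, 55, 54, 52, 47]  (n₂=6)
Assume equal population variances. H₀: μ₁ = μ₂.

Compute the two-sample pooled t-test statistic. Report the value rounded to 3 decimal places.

test statistic = -9.094

x̄₁=34.000, s₁=3.883, n₁=14
x̄₂=51.667, s₂=4.227, n₂=6
s_p² = [13·3.883² + 5·4.227²]/18 = 15.8519
SE = √(s_p²·(1/14+1/6)) = 1.9427
t = (34.000−51.667)/1.9427 = -9.0937
df = 18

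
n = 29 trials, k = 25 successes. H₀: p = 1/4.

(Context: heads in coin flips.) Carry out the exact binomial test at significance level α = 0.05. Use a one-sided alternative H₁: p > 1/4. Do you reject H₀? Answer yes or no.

reject H₀: yes

Exact binomial: n=29, k=25, p₀=1/4=0.2500
P(X≥25) from Σ C(n,i)·p₀^i·(1−p₀)^(n−i)
p-value (one-sided, H₁ greater) = 0.00000
At α=0.05: p < α → reject H₀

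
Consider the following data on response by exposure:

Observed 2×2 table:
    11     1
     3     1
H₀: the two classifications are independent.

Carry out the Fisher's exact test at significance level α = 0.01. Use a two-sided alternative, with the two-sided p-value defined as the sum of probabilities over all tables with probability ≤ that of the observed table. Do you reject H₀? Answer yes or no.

reject H₀: no

Margins: r₁=12, r₂=4, c₁=14, c₂=2, n=16
p_obs = C(12,11)·C(4,3)/C(16,14); sum pmf over tables with pmf ≤ p_obs
p-value (two-sided) = 0.45000
At α=0.01: p ≥ α → fail to reject H₀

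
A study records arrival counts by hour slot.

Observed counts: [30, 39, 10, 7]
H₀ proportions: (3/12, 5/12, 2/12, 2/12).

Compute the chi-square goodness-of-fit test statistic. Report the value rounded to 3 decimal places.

test statistic = 8.702

n = 86; E_i = n·p_i = [21.50, 35.83, 14.33, 14.33]
χ² = (30−21.50)²/21.50 + (39−35.83)²/35.83 + (10−14.33)²/14.33 + (7−14.33)²/14.33 = 8.7023
df = 3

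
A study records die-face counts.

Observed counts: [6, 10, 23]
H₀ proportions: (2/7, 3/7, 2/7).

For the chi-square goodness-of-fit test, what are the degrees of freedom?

df = k − 1 = 3 − 1 = 2

degrees of freedom = 2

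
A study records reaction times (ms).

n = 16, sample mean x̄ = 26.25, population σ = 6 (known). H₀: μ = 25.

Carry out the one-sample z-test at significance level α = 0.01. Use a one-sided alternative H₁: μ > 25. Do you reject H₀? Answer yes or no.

SE = σ/√n = 6/√16 = 1.5000
z = (x̄−μ₀)/SE = (26.25−25)/1.5000 = 0.8333
p-value (one-sided, H₁ greater) = 0.20233
At α=0.01: p ≥ α → fail to reject H₀

reject H₀: no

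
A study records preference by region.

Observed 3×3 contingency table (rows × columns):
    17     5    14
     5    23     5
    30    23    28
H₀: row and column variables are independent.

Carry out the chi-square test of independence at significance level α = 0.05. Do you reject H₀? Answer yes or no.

reject H₀: yes

Row totals [36, 33, 81], col totals [52, 51, 47], n=150
χ² = (17−12.48)²/12.48 + (5−12.24)²/12.24 + (14−11.28)²/11.28 + (5−11.44)²/11.44 + (23−11.22)²/11.22 + (5−10.34)²/10.34 + (30−28.08)²/28.08 + (23−27.54)²/27.54 + (28−25.38)²/25.38 = 26.4767
df = 4
p-value (upper-tail) = 0.00003
At α=0.05: p < α → reject H₀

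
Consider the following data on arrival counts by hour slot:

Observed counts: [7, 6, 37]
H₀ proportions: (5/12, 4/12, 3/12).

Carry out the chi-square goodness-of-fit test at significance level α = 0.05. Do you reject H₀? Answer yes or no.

reject H₀: yes

n = 50; E_i = n·p_i = [20.83, 16.67, 12.50]
χ² = (7−20.83)²/20.83 + (6−16.67)²/16.67 + (37−12.50)²/12.50 = 64.0320
df = 2
p-value (upper-tail) = 0.00000
At α=0.05: p < α → reject H₀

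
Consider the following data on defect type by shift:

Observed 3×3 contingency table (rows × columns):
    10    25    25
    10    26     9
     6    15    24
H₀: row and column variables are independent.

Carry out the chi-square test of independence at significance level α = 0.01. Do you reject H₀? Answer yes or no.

Row totals [60, 45, 45], col totals [26, 66, 58], n=150
χ² = (10−10.40)²/10.40 + (25−26.40)²/26.40 + (25−23.20)²/23.20 + (10−7.80)²/7.80 + (26−19.80)²/19.80 + (9−17.40)²/17.40 + (6−7.80)²/7.80 + (15−19.80)²/19.80 + (24−17.40)²/17.40 = 10.9289
df = 4
p-value (upper-tail) = 0.02738
At α=0.01: p ≥ α → fail to reject H₀

reject H₀: no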